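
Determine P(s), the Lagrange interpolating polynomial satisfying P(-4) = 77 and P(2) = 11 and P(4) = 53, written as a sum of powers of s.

P(s) = 4s^2 - 3s + 1

Build the Lagrange basis polynomials:
L_0(s) = (s - 2)(s - 4) / [48] = (1/48)s^2 - (1/8)s + 1/6
L_1(s) = (s + 4)(s - 4) / [-12] = -(1/12)s^2 + 4/3
L_2(s) = (s + 4)(s - 2) / [16] = (1/16)s^2 + (1/8)s - 1/2
P(s) = 77·L_0 + 11·L_1 + 53·L_2
  77·L_0(s) = (77/48)s^2 - (77/8)s + 77/6
  11·L_1(s) = -(11/12)s^2 + 44/3
  53·L_2(s) = (53/16)s^2 + (53/8)s - 53/2
Adding term by term: 4s^2 - 3s + 1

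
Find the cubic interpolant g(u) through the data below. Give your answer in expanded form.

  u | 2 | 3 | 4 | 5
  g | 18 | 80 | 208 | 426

L_0(u) = (u - 3)(u - 4)(u - 5) / [-6] = -(1/6)u^3 + 2u^2 - (47/6)u + 10
L_1(u) = (u - 2)(u - 4)(u - 5) / [2] = (1/2)u^3 - (11/2)u^2 + 19u - 20
L_2(u) = (u - 2)(u - 3)(u - 5) / [-2] = -(1/2)u^3 + 5u^2 - (31/2)u + 15
L_3(u) = (u - 2)(u - 3)(u - 4) / [6] = (1/6)u^3 - (3/2)u^2 + (13/3)u - 4
g(u) = 18·L_0 + 80·L_1 + 208·L_2 + 426·L_3
  18·L_0(u) = -3u^3 + 36u^2 - 141u + 180
  80·L_1(u) = 40u^3 - 440u^2 + 1520u - 1600
  208·L_2(u) = -104u^3 + 1040u^2 - 3224u + 3120
  426·L_3(u) = 71u^3 - 639u^2 + 1846u - 1704
Adding term by term: 4u^3 - 3u^2 + u - 4

g(u) = 4u^3 - 3u^2 + u - 4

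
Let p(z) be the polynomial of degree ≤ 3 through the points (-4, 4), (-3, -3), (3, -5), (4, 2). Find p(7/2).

-57/32

Using Newton's divided-difference form:
p[-4,-3] = (-3 - 4) / (-3 - (-4)) = -7
p[-3,3] = (-5 - (-3)) / (3 - (-3)) = -1/3
p[3,4] = (2 - (-5)) / (4 - 3) = 7
p[-4,-3,3] = (-1/3 - (-7)) / (3 - (-4)) = 20/21
p[-3,3,4] = (7 - (-1/3)) / (4 - (-3)) = 22/21
p[-4,-3,3,4] = (22/21 - 20/21) / (4 - (-4)) = 1/84
p(7/2) = 4 + (-7)·(15/2) + (20/21)·(15/2)·(13/2) + (1/84)·(15/2)·(13/2)·(1/2) = -57/32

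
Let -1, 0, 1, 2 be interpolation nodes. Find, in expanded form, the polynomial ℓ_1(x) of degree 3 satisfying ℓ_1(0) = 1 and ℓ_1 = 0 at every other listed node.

ℓ_1(x) = (1/2)x^3 - x^2 - (1/2)x + 1

ℓ_1(x) = (x + 1)(x - 1)(x - 2) / [(1)·(-1)·(-2)]
       = (x^3 - 2x^2 - x + 2) / (2)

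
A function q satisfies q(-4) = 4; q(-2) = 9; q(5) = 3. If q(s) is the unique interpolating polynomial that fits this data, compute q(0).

694/63

Evaluate each Lagrange basis at s = 0:
L_0(0) = (2)·(-5)/[(-2)·(-9)] = -5/9
L_1(0) = (4)·(-5)/[(2)·(-7)] = 10/7
L_2(0) = (4)·(2)/[(9)·(7)] = 8/63
Sum: 4·(-5/9) + 9·(10/7) + 3·(8/63) = 694/63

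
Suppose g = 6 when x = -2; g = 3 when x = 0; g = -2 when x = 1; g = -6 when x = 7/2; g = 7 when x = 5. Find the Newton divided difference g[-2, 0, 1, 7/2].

g[-2,0] = (3 - 6) / (0 - (-2)) = -3/2
g[0,1] = (-2 - 3) / (1 - 0) = -5
g[1,7/2] = (-6 - (-2)) / (7/2 - 1) = -8/5
g[-2,0,1] = (-5 - (-3/2)) / (1 - (-2)) = -7/6
g[0,1,7/2] = (-8/5 - (-5)) / (7/2 - 0) = 34/35
g[-2,0,1,7/2] = (34/35 - (-7/6)) / (7/2 - (-2)) = 449/1155

449/1155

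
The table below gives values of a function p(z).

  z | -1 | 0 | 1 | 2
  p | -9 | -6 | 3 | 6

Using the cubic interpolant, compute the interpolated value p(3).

-9

Evaluate each Lagrange basis at z = 3:
L_0(3) = (3)·(2)·(1)/[(-1)·(-2)·(-3)] = -1
L_1(3) = (4)·(2)·(1)/[(1)·(-1)·(-2)] = 4
L_2(3) = (4)·(3)·(1)/[(2)·(1)·(-1)] = -6
L_3(3) = (4)·(3)·(2)/[(3)·(2)·(1)] = 4
Sum: (-9)·(-1) + (-6)·(4) + 3·(-6) + 6·(4) = -9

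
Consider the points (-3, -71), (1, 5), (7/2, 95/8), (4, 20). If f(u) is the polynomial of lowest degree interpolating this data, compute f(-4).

-140

Evaluate each Lagrange basis at u = -4:
L_0(-4) = (-5)·(-15/2)·(-8)/[(-4)·(-13/2)·(-7)] = 150/91
L_1(-4) = (-1)·(-15/2)·(-8)/[(4)·(-5/2)·(-3)] = -2
L_2(-4) = (-1)·(-5)·(-8)/[(13/2)·(5/2)·(-1/2)] = 64/13
L_3(-4) = (-1)·(-5)·(-15/2)/[(7)·(3)·(1/2)] = -25/7
Sum: (-71)·(150/91) + 5·(-2) + 95/8·(64/13) + 20·(-25/7) = -140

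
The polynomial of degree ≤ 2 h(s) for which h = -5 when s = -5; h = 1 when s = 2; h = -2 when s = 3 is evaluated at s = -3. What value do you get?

43/28

Evaluate each Lagrange basis at s = -3:
L_0(-3) = (-5)·(-6)/[(-7)·(-8)] = 15/28
L_1(-3) = (2)·(-6)/[(7)·(-1)] = 12/7
L_2(-3) = (2)·(-5)/[(8)·(1)] = -5/4
Sum: (-5)·(15/28) + 1·(12/7) + (-2)·(-5/4) = 43/28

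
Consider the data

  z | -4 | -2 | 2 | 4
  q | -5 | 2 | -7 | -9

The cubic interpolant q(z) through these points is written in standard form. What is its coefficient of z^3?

The leading coefficient equals the top divided difference q[-4,-2,2,4].
q[-4,-2] = (2 - (-5)) / (-2 - (-4)) = 7/2
q[-2,2] = (-7 - 2) / (2 - (-2)) = -9/4
q[2,4] = (-9 - (-7)) / (4 - 2) = -1
q[-4,-2,2] = (-9/4 - 7/2) / (2 - (-4)) = -23/24
q[-2,2,4] = (-1 - (-9/4)) / (4 - (-2)) = 5/24
q[-4,-2,2,4] = (5/24 - (-23/24)) / (4 - (-4)) = 7/48

7/48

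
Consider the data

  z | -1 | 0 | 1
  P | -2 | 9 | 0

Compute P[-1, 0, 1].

-10

P[-1,0] = (9 - (-2)) / (0 - (-1)) = 11
P[0,1] = (0 - 9) / (1 - 0) = -9
P[-1,0,1] = (-9 - 11) / (1 - (-1)) = -10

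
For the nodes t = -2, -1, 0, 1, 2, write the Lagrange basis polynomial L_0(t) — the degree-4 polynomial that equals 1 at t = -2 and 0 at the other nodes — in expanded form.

L_0(t) = (t + 1)t(t - 1)(t - 2) / [(-1)·(-2)·(-3)·(-4)]
       = (t^4 - 2t^3 - t^2 + 2t) / (24)

L_0(t) = (1/24)t^4 - (1/12)t^3 - (1/24)t^2 + (1/12)t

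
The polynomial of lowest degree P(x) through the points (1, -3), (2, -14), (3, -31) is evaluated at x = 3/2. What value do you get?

-31/4

L_0(3/2) = (-1/2)·(-3/2)/[(-1)·(-2)] = 3/8
L_1(3/2) = (1/2)·(-3/2)/[(1)·(-1)] = 3/4
L_2(3/2) = (1/2)·(-1/2)/[(2)·(1)] = -1/8
Sum: (-3)·(3/8) + (-14)·(3/4) + (-31)·(-1/8) = -31/4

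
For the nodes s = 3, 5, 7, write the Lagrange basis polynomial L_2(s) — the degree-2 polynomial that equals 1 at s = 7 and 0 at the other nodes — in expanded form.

L_2(s) = (s - 3)(s - 5) / [(4)·(2)]
       = (s^2 - 8s + 15) / (8)

L_2(s) = (1/8)s^2 - s + 15/8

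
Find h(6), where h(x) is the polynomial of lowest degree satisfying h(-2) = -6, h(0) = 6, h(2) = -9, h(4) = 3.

96

Using Newton's divided-difference form:
h[-2,0] = (6 - (-6)) / (0 - (-2)) = 6
h[0,2] = (-9 - 6) / (2 - 0) = -15/2
h[2,4] = (3 - (-9)) / (4 - 2) = 6
h[-2,0,2] = (-15/2 - 6) / (2 - (-2)) = -27/8
h[0,2,4] = (6 - (-15/2)) / (4 - 0) = 27/8
h[-2,0,2,4] = (27/8 - (-27/8)) / (4 - (-2)) = 9/8
h(6) = -6 + 6·(8) + (-27/8)·(8)·(6) + (9/8)·(8)·(6)·(4) = 96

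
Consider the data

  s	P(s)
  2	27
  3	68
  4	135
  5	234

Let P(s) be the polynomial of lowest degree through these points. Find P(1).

Evaluate each Lagrange basis at s = 1:
L_0(1) = (-2)·(-3)·(-4)/[(-1)·(-2)·(-3)] = 4
L_1(1) = (-1)·(-3)·(-4)/[(1)·(-1)·(-2)] = -6
L_2(1) = (-1)·(-2)·(-4)/[(2)·(1)·(-1)] = 4
L_3(1) = (-1)·(-2)·(-3)/[(3)·(2)·(1)] = -1
Sum: 27·(4) + 68·(-6) + 135·(4) + 234·(-1) = 6

6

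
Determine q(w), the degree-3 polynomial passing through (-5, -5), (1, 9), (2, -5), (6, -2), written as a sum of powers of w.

q(w) = (317/660)w^3 - (151/110)w^2 - (8741/660)w + 509/22

Newton's divided differences:
q[-5,1] = (9 - (-5)) / (1 - (-5)) = 7/3
q[1,2] = (-5 - 9) / (2 - 1) = -14
q[2,6] = (-2 - (-5)) / (6 - 2) = 3/4
q[-5,1,2] = (-14 - 7/3) / (2 - (-5)) = -7/3
q[1,2,6] = (3/4 - (-14)) / (6 - 1) = 59/20
q[-5,1,2,6] = (59/20 - (-7/3)) / (6 - (-5)) = 317/660
q(w) = -5 + (7/3)·(w + 5) + (-7/3)·(w + 5)(w - 1) + (317/660)·(w + 5)(w - 1)(w - 2)
Expanding: q(w) = (317/660)w^3 - (151/110)w^2 - (8741/660)w + 509/22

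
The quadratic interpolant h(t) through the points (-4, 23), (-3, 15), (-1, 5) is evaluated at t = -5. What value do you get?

L_0(-5) = (-2)·(-4)/[(-1)·(-3)] = 8/3
L_1(-5) = (-1)·(-4)/[(1)·(-2)] = -2
L_2(-5) = (-1)·(-2)/[(3)·(2)] = 1/3
Sum: 23·(8/3) + 15·(-2) + 5·(1/3) = 33

33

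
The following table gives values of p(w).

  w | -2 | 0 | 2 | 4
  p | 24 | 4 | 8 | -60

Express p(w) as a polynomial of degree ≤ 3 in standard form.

p(w) = -2w^3 + 3w^2 + 4w + 4

Build the Lagrange basis polynomials:
L_0(w) = w(w - 2)(w - 4) / [-48] = -(1/48)w^3 + (1/8)w^2 - (1/6)w
L_1(w) = (w + 2)(w - 2)(w - 4) / [16] = (1/16)w^3 - (1/4)w^2 - (1/4)w + 1
L_2(w) = (w + 2)w(w - 4) / [-16] = -(1/16)w^3 + (1/8)w^2 + (1/2)w
L_3(w) = (w + 2)w(w - 2) / [48] = (1/48)w^3 - (1/12)w
p(w) = 24·L_0 + 4·L_1 + 8·L_2 + (-60)·L_3
  24·L_0(w) = -(1/2)w^3 + 3w^2 - 4w
  4·L_1(w) = (1/4)w^3 - w^2 - w + 4
  8·L_2(w) = -(1/2)w^3 + w^2 + 4w
  (-60)·L_3(w) = -(5/4)w^3 + 5w
Adding term by term: -2w^3 + 3w^2 + 4w + 4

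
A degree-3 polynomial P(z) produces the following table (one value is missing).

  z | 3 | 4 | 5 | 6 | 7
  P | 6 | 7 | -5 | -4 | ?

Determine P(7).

The 4 known values determine P uniquely (degree ≤ 3).
Evaluate each Lagrange basis at z = 7:
L_0(7) = (3)·(2)·(1)/[(-1)·(-2)·(-3)] = -1
L_1(7) = (4)·(2)·(1)/[(1)·(-1)·(-2)] = 4
L_2(7) = (4)·(3)·(1)/[(2)·(1)·(-1)] = -6
L_3(7) = (4)·(3)·(2)/[(3)·(2)·(1)] = 4
Sum: 6·(-1) + 7·(4) + (-5)·(-6) + (-4)·(4) = 36

36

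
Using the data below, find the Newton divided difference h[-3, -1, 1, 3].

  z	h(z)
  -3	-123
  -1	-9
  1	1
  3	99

4

h[-3,-1] = (-9 - (-123)) / (-1 - (-3)) = 57
h[-1,1] = (1 - (-9)) / (1 - (-1)) = 5
h[1,3] = (99 - 1) / (3 - 1) = 49
h[-3,-1,1] = (5 - 57) / (1 - (-3)) = -13
h[-1,1,3] = (49 - 5) / (3 - (-1)) = 11
h[-3,-1,1,3] = (11 - (-13)) / (3 - (-3)) = 4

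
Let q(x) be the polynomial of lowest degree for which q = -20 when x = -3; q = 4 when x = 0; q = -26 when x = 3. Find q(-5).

Evaluate each Lagrange basis at x = -5:
L_0(-5) = (-5)·(-8)/[(-3)·(-6)] = 20/9
L_1(-5) = (-2)·(-8)/[(3)·(-3)] = -16/9
L_2(-5) = (-2)·(-5)/[(6)·(3)] = 5/9
Sum: (-20)·(20/9) + 4·(-16/9) + (-26)·(5/9) = -66

-66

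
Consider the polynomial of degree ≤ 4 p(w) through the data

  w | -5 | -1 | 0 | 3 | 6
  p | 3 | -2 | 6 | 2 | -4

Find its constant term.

L_0(w) = (w + 1)w(w - 3)(w - 6) / [1760] = (1/1760)w^4 - (1/220)w^3 + (9/1760)w^2 + (9/880)w
L_1(w) = (w + 5)w(w - 3)(w - 6) / [-112] = -(1/112)w^4 + (1/28)w^3 + (27/112)w^2 - (45/56)w
L_2(w) = (w + 5)(w + 1)(w - 3)(w - 6) / [90] = (1/90)w^4 - (1/30)w^3 - (31/90)w^2 + (7/10)w + 1
L_3(w) = (w + 5)(w + 1)w(w - 6) / [-288] = -(1/288)w^4 + (31/288)w^2 + (5/48)w
L_4(w) = (w + 5)(w + 1)w(w - 3) / [1386] = (1/1386)w^4 + (1/462)w^3 - (13/1386)w^2 - (5/462)w
p(w) = 3·L_0 + (-2)·L_1 + 6·L_2 + 2·L_3 + (-4)·L_4
Only the constant term is needed; take it from each L_i and combine:
3·(0) + (-2)·(0) + 6·(1) + 2·(0) + (-4)·(0) = 6

6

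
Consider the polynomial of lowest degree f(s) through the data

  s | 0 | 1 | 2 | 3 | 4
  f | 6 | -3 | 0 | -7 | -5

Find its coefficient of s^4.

The leading coefficient equals the top divided difference f[0,1,2,3,4].
f[0,1] = (-3 - 6) / (1 - 0) = -9
f[1,2] = (0 - (-3)) / (2 - 1) = 3
f[2,3] = (-7 - 0) / (3 - 2) = -7
f[3,4] = (-5 - (-7)) / (4 - 3) = 2
f[0,1,2] = (3 - (-9)) / (2 - 0) = 6
f[1,2,3] = (-7 - 3) / (3 - 1) = -5
f[2,3,4] = (2 - (-7)) / (4 - 2) = 9/2
f[0,1,2,3] = (-5 - 6) / (3 - 0) = -11/3
f[1,2,3,4] = (9/2 - (-5)) / (4 - 1) = 19/6
f[0,1,2,3,4] = (19/6 - (-11/3)) / (4 - 0) = 41/24

41/24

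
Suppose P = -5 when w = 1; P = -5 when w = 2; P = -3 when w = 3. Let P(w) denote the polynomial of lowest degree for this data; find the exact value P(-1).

1

Evaluate each Lagrange basis at w = -1:
L_0(-1) = (-3)·(-4)/[(-1)·(-2)] = 6
L_1(-1) = (-2)·(-4)/[(1)·(-1)] = -8
L_2(-1) = (-2)·(-3)/[(2)·(1)] = 3
Sum: (-5)·(6) + (-5)·(-8) + (-3)·(3) = 1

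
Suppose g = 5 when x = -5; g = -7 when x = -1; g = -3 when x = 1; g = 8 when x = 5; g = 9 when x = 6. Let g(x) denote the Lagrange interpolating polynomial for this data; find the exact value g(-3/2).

Evaluate each Lagrange basis at x = -3/2:
L_0(-3/2) = (-1/2)·(-5/2)·(-13/2)·(-15/2)/[(-4)·(-6)·(-10)·(-11)] = 65/2816
L_1(-3/2) = (7/2)·(-5/2)·(-13/2)·(-15/2)/[(4)·(-2)·(-6)·(-7)] = 325/256
L_2(-3/2) = (7/2)·(-1/2)·(-13/2)·(-15/2)/[(6)·(2)·(-4)·(-5)] = -91/256
L_3(-3/2) = (7/2)·(-1/2)·(-5/2)·(-15/2)/[(10)·(6)·(4)·(-1)] = 35/256
L_4(-3/2) = (7/2)·(-1/2)·(-5/2)·(-13/2)/[(11)·(7)·(5)·(1)] = -13/176
Sum: 5·(65/2816) + (-7)·(325/256) + (-3)·(-91/256) + 8·(35/256) + 9·(-13/176) = -20489/2816

-20489/2816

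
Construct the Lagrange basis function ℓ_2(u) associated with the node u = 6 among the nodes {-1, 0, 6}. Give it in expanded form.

ℓ_2(u) = (1/42)u^2 + (1/42)u

ℓ_2(u) = (u + 1)u / [(7)·(6)]
       = (u^2 + u) / (42)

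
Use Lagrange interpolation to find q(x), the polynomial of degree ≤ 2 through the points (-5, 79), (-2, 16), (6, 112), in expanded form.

Build the Lagrange basis polynomials:
L_0(x) = (x + 2)(x - 6) / [33] = (1/33)x^2 - (4/33)x - 4/11
L_1(x) = (x + 5)(x - 6) / [-24] = -(1/24)x^2 + (1/24)x + 5/4
L_2(x) = (x + 5)(x + 2) / [88] = (1/88)x^2 + (7/88)x + 5/44
q(x) = 79·L_0 + 16·L_1 + 112·L_2
  79·L_0(x) = (79/33)x^2 - (316/33)x - 316/11
  16·L_1(x) = -(2/3)x^2 + (2/3)x + 20
  112·L_2(x) = (14/11)x^2 + (98/11)x + 140/11
Adding term by term: 3x^2 + 4

q(x) = 3x^2 + 4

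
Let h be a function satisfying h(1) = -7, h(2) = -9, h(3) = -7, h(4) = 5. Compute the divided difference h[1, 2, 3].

2

h[1,2] = (-9 - (-7)) / (2 - 1) = -2
h[2,3] = (-7 - (-9)) / (3 - 2) = 2
h[1,2,3] = (2 - (-2)) / (3 - 1) = 2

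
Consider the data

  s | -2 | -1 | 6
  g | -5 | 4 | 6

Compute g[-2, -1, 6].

g[-2,-1] = (4 - (-5)) / (-1 - (-2)) = 9
g[-1,6] = (6 - 4) / (6 - (-1)) = 2/7
g[-2,-1,6] = (2/7 - 9) / (6 - (-2)) = -61/56

-61/56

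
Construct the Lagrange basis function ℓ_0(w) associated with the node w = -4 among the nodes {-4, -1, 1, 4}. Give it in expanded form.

ℓ_0(w) = (w + 1)(w - 1)(w - 4) / [(-3)·(-5)·(-8)]
       = (w^3 - 4w^2 - w + 4) / (-120)

ℓ_0(w) = -(1/120)w^3 + (1/30)w^2 + (1/120)w - 1/30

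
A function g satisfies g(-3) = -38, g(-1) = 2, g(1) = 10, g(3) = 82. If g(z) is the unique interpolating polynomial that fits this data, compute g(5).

314

Evaluate each Lagrange basis at z = 5:
L_0(5) = (6)·(4)·(2)/[(-2)·(-4)·(-6)] = -1
L_1(5) = (8)·(4)·(2)/[(2)·(-2)·(-4)] = 4
L_2(5) = (8)·(6)·(2)/[(4)·(2)·(-2)] = -6
L_3(5) = (8)·(6)·(4)/[(6)·(4)·(2)] = 4
Sum: (-38)·(-1) + 2·(4) + 10·(-6) + 82·(4) = 314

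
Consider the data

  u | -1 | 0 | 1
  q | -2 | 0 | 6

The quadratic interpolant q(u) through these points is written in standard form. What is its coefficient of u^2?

L_0(u) = u(u - 1) / [2] = (1/2)u^2 - (1/2)u
L_1(u) = (u + 1)(u - 1) / [-1] = -u^2 + 1
L_2(u) = (u + 1)u / [2] = (1/2)u^2 + (1/2)u
q(u) = (-2)·L_0 + 0·L_1 + 6·L_2
Only the coefficient of u^2 is needed; take it from each L_i and combine:
(-2)·(1/2) + 0·(-1) + 6·(1/2) = 2

2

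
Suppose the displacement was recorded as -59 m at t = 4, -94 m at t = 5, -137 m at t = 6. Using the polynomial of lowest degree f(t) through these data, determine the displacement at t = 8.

-247

Evaluate each Lagrange basis at t = 8:
L_0(8) = (3)·(2)/[(-1)·(-2)] = 3
L_1(8) = (4)·(2)/[(1)·(-1)] = -8
L_2(8) = (4)·(3)/[(2)·(1)] = 6
Sum: (-59)·(3) + (-94)·(-8) + (-137)·(6) = -247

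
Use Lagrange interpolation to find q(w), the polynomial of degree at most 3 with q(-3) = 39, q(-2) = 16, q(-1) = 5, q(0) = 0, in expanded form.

q(w) = -w^3 - 4w

L_0(w) = (w + 2)(w + 1)w / [-6] = -(1/6)w^3 - (1/2)w^2 - (1/3)w
L_1(w) = (w + 3)(w + 1)w / [2] = (1/2)w^3 + 2w^2 + (3/2)w
L_2(w) = (w + 3)(w + 2)w / [-2] = -(1/2)w^3 - (5/2)w^2 - 3w
L_3(w) = (w + 3)(w + 2)(w + 1) / [6] = (1/6)w^3 + w^2 + (11/6)w + 1
q(w) = 39·L_0 + 16·L_1 + 5·L_2 + 0·L_3
  39·L_0(w) = -(13/2)w^3 - (39/2)w^2 - 13w
  16·L_1(w) = 8w^3 + 32w^2 + 24w
  5·L_2(w) = -(5/2)w^3 - (25/2)w^2 - 15w
  0·L_3(w) = 0
Adding term by term: -w^3 - 4w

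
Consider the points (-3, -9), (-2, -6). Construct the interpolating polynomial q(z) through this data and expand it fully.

q(z) = 3z

L_0(z) = (z + 2) / [-1] = -z - 2
L_1(z) = (z + 3) / [1] = z + 3
q(z) = (-9)·L_0 + (-6)·L_1
  (-9)·L_0(z) = 9z + 18
  (-6)·L_1(z) = -6z - 18
Adding term by term: 3z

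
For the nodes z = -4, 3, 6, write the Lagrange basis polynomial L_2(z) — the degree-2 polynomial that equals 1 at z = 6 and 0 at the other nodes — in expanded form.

L_2(z) = (z + 4)(z - 3) / [(10)·(3)]
       = (z^2 + z - 12) / (30)

L_2(z) = (1/30)z^2 + (1/30)z - 2/5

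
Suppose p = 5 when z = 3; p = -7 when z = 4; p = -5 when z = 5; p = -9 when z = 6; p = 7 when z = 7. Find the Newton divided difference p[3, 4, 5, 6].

p[3,4] = (-7 - 5) / (4 - 3) = -12
p[4,5] = (-5 - (-7)) / (5 - 4) = 2
p[5,6] = (-9 - (-5)) / (6 - 5) = -4
p[3,4,5] = (2 - (-12)) / (5 - 3) = 7
p[4,5,6] = (-4 - 2) / (6 - 4) = -3
p[3,4,5,6] = (-3 - 7) / (6 - 3) = -10/3

-10/3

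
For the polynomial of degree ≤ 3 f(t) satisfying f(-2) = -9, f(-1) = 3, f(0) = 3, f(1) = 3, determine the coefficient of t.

-2

Build the Lagrange basis polynomials:
L_0(t) = (t + 1)t(t - 1) / [-6] = -(1/6)t^3 + (1/6)t
L_1(t) = (t + 2)t(t - 1) / [2] = (1/2)t^3 + (1/2)t^2 - t
L_2(t) = (t + 2)(t + 1)(t - 1) / [-2] = -(1/2)t^3 - t^2 + (1/2)t + 1
L_3(t) = (t + 2)(t + 1)t / [6] = (1/6)t^3 + (1/2)t^2 + (1/3)t
f(t) = (-9)·L_0 + 3·L_1 + 3·L_2 + 3·L_3
Only the coefficient of t is needed; take it from each L_i and combine:
(-9)·(1/6) + 3·(-1) + 3·(1/2) + 3·(1/3) = -2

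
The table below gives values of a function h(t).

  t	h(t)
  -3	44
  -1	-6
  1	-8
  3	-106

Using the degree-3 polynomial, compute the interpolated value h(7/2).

L_0(7/2) = (9/2)·(5/2)·(1/2)/[(-2)·(-4)·(-6)] = -15/128
L_1(7/2) = (13/2)·(5/2)·(1/2)/[(2)·(-2)·(-4)] = 65/128
L_2(7/2) = (13/2)·(9/2)·(1/2)/[(4)·(2)·(-2)] = -117/128
L_3(7/2) = (13/2)·(9/2)·(5/2)/[(6)·(4)·(2)] = 195/128
Sum: 44·(-15/128) + (-6)·(65/128) + (-8)·(-117/128) + (-106)·(195/128) = -1299/8

-1299/8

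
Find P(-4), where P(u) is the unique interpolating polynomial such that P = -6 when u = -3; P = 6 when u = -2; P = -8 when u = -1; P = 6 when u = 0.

-98

Evaluate each Lagrange basis at u = -4:
L_0(-4) = (-2)·(-3)·(-4)/[(-1)·(-2)·(-3)] = 4
L_1(-4) = (-1)·(-3)·(-4)/[(1)·(-1)·(-2)] = -6
L_2(-4) = (-1)·(-2)·(-4)/[(2)·(1)·(-1)] = 4
L_3(-4) = (-1)·(-2)·(-3)/[(3)·(2)·(1)] = -1
Sum: (-6)·(4) + 6·(-6) + (-8)·(4) + 6·(-1) = -98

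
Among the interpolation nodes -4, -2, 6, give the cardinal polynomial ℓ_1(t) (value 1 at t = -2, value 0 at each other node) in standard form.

ℓ_1(t) = (t + 4)(t - 6) / [(2)·(-8)]
       = (t^2 - 2t - 24) / (-16)

ℓ_1(t) = -(1/16)t^2 + (1/8)t + 3/2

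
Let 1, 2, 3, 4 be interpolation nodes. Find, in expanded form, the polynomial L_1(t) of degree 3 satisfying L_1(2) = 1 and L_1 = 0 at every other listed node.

L_1(t) = (1/2)t^3 - 4t^2 + (19/2)t - 6

L_1(t) = (t - 1)(t - 3)(t - 4) / [(1)·(-1)·(-2)]
       = (t^3 - 8t^2 + 19t - 12) / (2)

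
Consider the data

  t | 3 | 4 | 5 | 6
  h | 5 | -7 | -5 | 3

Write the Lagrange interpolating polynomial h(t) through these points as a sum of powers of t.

Build the Lagrange basis polynomials:
L_0(t) = (t - 4)(t - 5)(t - 6) / [-6] = -(1/6)t^3 + (5/2)t^2 - (37/3)t + 20
L_1(t) = (t - 3)(t - 5)(t - 6) / [2] = (1/2)t^3 - 7t^2 + (63/2)t - 45
L_2(t) = (t - 3)(t - 4)(t - 6) / [-2] = -(1/2)t^3 + (13/2)t^2 - 27t + 36
L_3(t) = (t - 3)(t - 4)(t - 5) / [6] = (1/6)t^3 - 2t^2 + (47/6)t - 10
h(t) = 5·L_0 + (-7)·L_1 + (-5)·L_2 + 3·L_3
  5·L_0(t) = -(5/6)t^3 + (25/2)t^2 - (185/3)t + 100
  (-7)·L_1(t) = -(7/2)t^3 + 49t^2 - (441/2)t + 315
  (-5)·L_2(t) = (5/2)t^3 - (65/2)t^2 + 135t - 180
  3·L_3(t) = (1/2)t^3 - 6t^2 + (47/2)t - 30
Adding term by term: -(4/3)t^3 + 23t^2 - (371/3)t + 205

h(t) = -(4/3)t^3 + 23t^2 - (371/3)t + 205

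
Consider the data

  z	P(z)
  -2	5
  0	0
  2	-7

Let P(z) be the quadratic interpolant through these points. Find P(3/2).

Evaluate each Lagrange basis at z = 3/2:
L_0(3/2) = (3/2)·(-1/2)/[(-2)·(-4)] = -3/32
L_1(3/2) = (7/2)·(-1/2)/[(2)·(-2)] = 7/16
L_2(3/2) = (7/2)·(3/2)/[(4)·(2)] = 21/32
Sum: 5·(-3/32) + 0 + (-7)·(21/32) = -81/16

-81/16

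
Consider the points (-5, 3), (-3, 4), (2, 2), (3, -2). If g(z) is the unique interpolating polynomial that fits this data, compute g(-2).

L_0(-2) = (1)·(-4)·(-5)/[(-2)·(-7)·(-8)] = -5/28
L_1(-2) = (3)·(-4)·(-5)/[(2)·(-5)·(-6)] = 1
L_2(-2) = (3)·(1)·(-5)/[(7)·(5)·(-1)] = 3/7
L_3(-2) = (3)·(1)·(-4)/[(8)·(6)·(1)] = -1/4
Sum: 3·(-5/28) + 4·(1) + 2·(3/7) + (-2)·(-1/4) = 135/28

135/28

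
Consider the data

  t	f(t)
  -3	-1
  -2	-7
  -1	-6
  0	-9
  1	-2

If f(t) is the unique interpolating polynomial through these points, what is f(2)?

Evaluate each Lagrange basis at t = 2:
L_0(2) = (4)·(3)·(2)·(1)/[(-1)·(-2)·(-3)·(-4)] = 1
L_1(2) = (5)·(3)·(2)·(1)/[(1)·(-1)·(-2)·(-3)] = -5
L_2(2) = (5)·(4)·(2)·(1)/[(2)·(1)·(-1)·(-2)] = 10
L_3(2) = (5)·(4)·(3)·(1)/[(3)·(2)·(1)·(-1)] = -10
L_4(2) = (5)·(4)·(3)·(2)/[(4)·(3)·(2)·(1)] = 5
Sum: (-1)·(1) + (-7)·(-5) + (-6)·(10) + (-9)·(-10) + (-2)·(5) = 54

54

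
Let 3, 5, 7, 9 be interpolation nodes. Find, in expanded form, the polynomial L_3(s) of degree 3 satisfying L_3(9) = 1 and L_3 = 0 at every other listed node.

L_3(s) = (s - 3)(s - 5)(s - 7) / [(6)·(4)·(2)]
       = (s^3 - 15s^2 + 71s - 105) / (48)

L_3(s) = (1/48)s^3 - (5/16)s^2 + (71/48)s - 35/16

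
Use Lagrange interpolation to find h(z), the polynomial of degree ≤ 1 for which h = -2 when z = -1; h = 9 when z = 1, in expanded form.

h(z) = (11/2)z + 7/2

Build the Lagrange basis polynomials:
L_0(z) = (z - 1) / [-2] = -(1/2)z + 1/2
L_1(z) = (z + 1) / [2] = (1/2)z + 1/2
h(z) = (-2)·L_0 + 9·L_1
  (-2)·L_0(z) = z - 1
  9·L_1(z) = (9/2)z + 9/2
Adding term by term: (11/2)z + 7/2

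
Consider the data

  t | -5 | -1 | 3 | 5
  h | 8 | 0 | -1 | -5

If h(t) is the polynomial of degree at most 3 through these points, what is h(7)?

-73/5

Evaluate each Lagrange basis at t = 7:
L_0(7) = (8)·(4)·(2)/[(-4)·(-8)·(-10)] = -1/5
L_1(7) = (12)·(4)·(2)/[(4)·(-4)·(-6)] = 1
L_2(7) = (12)·(8)·(2)/[(8)·(4)·(-2)] = -3
L_3(7) = (12)·(8)·(4)/[(10)·(6)·(2)] = 16/5
Sum: 8·(-1/5) + 0 + (-1)·(-3) + (-5)·(16/5) = -73/5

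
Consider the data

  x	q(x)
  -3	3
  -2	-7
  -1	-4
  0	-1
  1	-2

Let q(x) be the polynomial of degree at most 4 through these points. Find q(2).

-2

L_0(2) = (4)·(3)·(2)·(1)/[(-1)·(-2)·(-3)·(-4)] = 1
L_1(2) = (5)·(3)·(2)·(1)/[(1)·(-1)·(-2)·(-3)] = -5
L_2(2) = (5)·(4)·(2)·(1)/[(2)·(1)·(-1)·(-2)] = 10
L_3(2) = (5)·(4)·(3)·(1)/[(3)·(2)·(1)·(-1)] = -10
L_4(2) = (5)·(4)·(3)·(2)/[(4)·(3)·(2)·(1)] = 5
Sum: 3·(1) + (-7)·(-5) + (-4)·(10) + (-1)·(-10) + (-2)·(5) = -2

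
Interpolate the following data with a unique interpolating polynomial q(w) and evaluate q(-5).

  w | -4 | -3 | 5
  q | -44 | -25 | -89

Evaluate each Lagrange basis at w = -5:
L_0(-5) = (-2)·(-10)/[(-1)·(-9)] = 20/9
L_1(-5) = (-1)·(-10)/[(1)·(-8)] = -5/4
L_2(-5) = (-1)·(-2)/[(9)·(8)] = 1/36
Sum: (-44)·(20/9) + (-25)·(-5/4) + (-89)·(1/36) = -69

-69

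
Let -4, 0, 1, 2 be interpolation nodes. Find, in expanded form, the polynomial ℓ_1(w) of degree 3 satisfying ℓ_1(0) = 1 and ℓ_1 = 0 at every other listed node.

ℓ_1(w) = (1/8)w^3 + (1/8)w^2 - (5/4)w + 1

ℓ_1(w) = (w + 4)(w - 1)(w - 2) / [(4)·(-1)·(-2)]
       = (w^3 + w^2 - 10w + 8) / (8)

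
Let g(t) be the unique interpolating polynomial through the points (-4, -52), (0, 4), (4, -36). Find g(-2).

L_0(-2) = (-2)·(-6)/[(-4)·(-8)] = 3/8
L_1(-2) = (2)·(-6)/[(4)·(-4)] = 3/4
L_2(-2) = (2)·(-2)/[(8)·(4)] = -1/8
Sum: (-52)·(3/8) + 4·(3/4) + (-36)·(-1/8) = -12

-12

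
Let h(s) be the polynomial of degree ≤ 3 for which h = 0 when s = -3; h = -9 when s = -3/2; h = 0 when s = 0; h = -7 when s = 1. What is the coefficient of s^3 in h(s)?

The leading coefficient equals the top divided difference h[-3,-3/2,0,1].
h[-3,-3/2] = (-9 - 0) / (-3/2 - (-3)) = -6
h[-3/2,0] = (0 - (-9)) / (0 - (-3/2)) = 6
h[0,1] = (-7 - 0) / (1 - 0) = -7
h[-3,-3/2,0] = (6 - (-6)) / (0 - (-3)) = 4
h[-3/2,0,1] = (-7 - 6) / (1 - (-3/2)) = -26/5
h[-3,-3/2,0,1] = (-26/5 - 4) / (1 - (-3)) = -23/10

-23/10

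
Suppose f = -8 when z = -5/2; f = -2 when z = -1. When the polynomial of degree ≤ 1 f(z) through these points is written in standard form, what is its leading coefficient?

4

The leading coefficient equals the top divided difference f[-5/2,-1].
f[-5/2,-1] = (-2 - (-8)) / (-1 - (-5/2)) = 4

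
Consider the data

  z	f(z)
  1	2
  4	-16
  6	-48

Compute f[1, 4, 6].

f[1,4] = (-16 - 2) / (4 - 1) = -6
f[4,6] = (-48 - (-16)) / (6 - 4) = -16
f[1,4,6] = (-16 - (-6)) / (6 - 1) = -2

-2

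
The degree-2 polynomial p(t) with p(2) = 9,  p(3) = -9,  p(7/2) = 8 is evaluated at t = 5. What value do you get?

Using Newton's divided-difference form:
p[2,3] = (-9 - 9) / (3 - 2) = -18
p[3,7/2] = (8 - (-9)) / (7/2 - 3) = 34
p[2,3,7/2] = (34 - (-18)) / (7/2 - 2) = 104/3
p(5) = 9 + (-18)·(3) + (104/3)·(3)·(2) = 163

163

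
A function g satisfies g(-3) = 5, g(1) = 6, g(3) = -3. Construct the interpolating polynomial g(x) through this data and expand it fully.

Build the Lagrange basis polynomials:
L_0(x) = (x - 1)(x - 3) / [24] = (1/24)x^2 - (1/6)x + 1/8
L_1(x) = (x + 3)(x - 3) / [-8] = -(1/8)x^2 + 9/8
L_2(x) = (x + 3)(x - 1) / [12] = (1/12)x^2 + (1/6)x - 1/4
g(x) = 5·L_0 + 6·L_1 + (-3)·L_2
  5·L_0(x) = (5/24)x^2 - (5/6)x + 5/8
  6·L_1(x) = -(3/4)x^2 + 27/4
  (-3)·L_2(x) = -(1/4)x^2 - (1/2)x + 3/4
Adding term by term: -(19/24)x^2 - (4/3)x + 65/8

g(x) = -(19/24)x^2 - (4/3)x + 65/8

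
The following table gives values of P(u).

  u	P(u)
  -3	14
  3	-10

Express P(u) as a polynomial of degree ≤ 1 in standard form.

P(u) = -4u + 2

L_0(u) = (u - 3) / [-6] = -(1/6)u + 1/2
L_1(u) = (u + 3) / [6] = (1/6)u + 1/2
P(u) = 14·L_0 + (-10)·L_1
  14·L_0(u) = -(7/3)u + 7
  (-10)·L_1(u) = -(5/3)u - 5
Adding term by term: -4u + 2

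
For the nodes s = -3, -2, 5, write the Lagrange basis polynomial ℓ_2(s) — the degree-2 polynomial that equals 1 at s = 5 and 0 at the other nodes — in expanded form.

ℓ_2(s) = (1/56)s^2 + (5/56)s + 3/28

ℓ_2(s) = (s + 3)(s + 2) / [(8)·(7)]
       = (s^2 + 5s + 6) / (56)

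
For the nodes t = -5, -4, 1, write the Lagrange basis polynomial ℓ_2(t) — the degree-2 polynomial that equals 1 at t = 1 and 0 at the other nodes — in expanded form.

ℓ_2(t) = (1/30)t^2 + (3/10)t + 2/3

ℓ_2(t) = (t + 5)(t + 4) / [(6)·(5)]
       = (t^2 + 9t + 20) / (30)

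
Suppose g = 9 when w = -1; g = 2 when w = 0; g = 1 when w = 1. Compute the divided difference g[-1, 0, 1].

g[-1,0] = (2 - 9) / (0 - (-1)) = -7
g[0,1] = (1 - 2) / (1 - 0) = -1
g[-1,0,1] = (-1 - (-7)) / (1 - (-1)) = 3

3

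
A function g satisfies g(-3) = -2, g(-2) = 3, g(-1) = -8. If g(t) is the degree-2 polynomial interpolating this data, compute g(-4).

Using Newton's divided-difference form:
g[-3,-2] = (3 - (-2)) / (-2 - (-3)) = 5
g[-2,-1] = (-8 - 3) / (-1 - (-2)) = -11
g[-3,-2,-1] = (-11 - 5) / (-1 - (-3)) = -8
g(-4) = -2 + 5·(-1) + (-8)·(-1)·(-2) = -23

-23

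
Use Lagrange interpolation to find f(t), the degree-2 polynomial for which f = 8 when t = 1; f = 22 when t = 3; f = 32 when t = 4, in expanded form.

Build the Lagrange basis polynomials:
L_0(t) = (t - 3)(t - 4) / [6] = (1/6)t^2 - (7/6)t + 2
L_1(t) = (t - 1)(t - 4) / [-2] = -(1/2)t^2 + (5/2)t - 2
L_2(t) = (t - 1)(t - 3) / [3] = (1/3)t^2 - (4/3)t + 1
f(t) = 8·L_0 + 22·L_1 + 32·L_2
  8·L_0(t) = (4/3)t^2 - (28/3)t + 16
  22·L_1(t) = -11t^2 + 55t - 44
  32·L_2(t) = (32/3)t^2 - (128/3)t + 32
Adding term by term: t^2 + 3t + 4

f(t) = t^2 + 3t + 4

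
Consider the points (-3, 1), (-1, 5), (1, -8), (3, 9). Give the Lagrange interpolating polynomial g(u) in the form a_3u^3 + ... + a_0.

g(u) = (47/48)u^3 + (13/16)u^2 - (359/48)u - 37/16

Build the Lagrange basis polynomials:
L_0(u) = (u + 1)(u - 1)(u - 3) / [-48] = -(1/48)u^3 + (1/16)u^2 + (1/48)u - 1/16
L_1(u) = (u + 3)(u - 1)(u - 3) / [16] = (1/16)u^3 - (1/16)u^2 - (9/16)u + 9/16
L_2(u) = (u + 3)(u + 1)(u - 3) / [-16] = -(1/16)u^3 - (1/16)u^2 + (9/16)u + 9/16
L_3(u) = (u + 3)(u + 1)(u - 1) / [48] = (1/48)u^3 + (1/16)u^2 - (1/48)u - 1/16
g(u) = 1·L_0 + 5·L_1 + (-8)·L_2 + 9·L_3
  1·L_0(u) = -(1/48)u^3 + (1/16)u^2 + (1/48)u - 1/16
  5·L_1(u) = (5/16)u^3 - (5/16)u^2 - (45/16)u + 45/16
  (-8)·L_2(u) = (1/2)u^3 + (1/2)u^2 - (9/2)u - 9/2
  9·L_3(u) = (3/16)u^3 + (9/16)u^2 - (3/16)u - 9/16
Adding term by term: (47/48)u^3 + (13/16)u^2 - (359/48)u - 37/16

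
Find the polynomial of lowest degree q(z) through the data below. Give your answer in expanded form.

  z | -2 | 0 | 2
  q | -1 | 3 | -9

q(z) = -2z^2 - 2z + 3

Newton's divided differences:
q[-2,0] = (3 - (-1)) / (0 - (-2)) = 2
q[0,2] = (-9 - 3) / (2 - 0) = -6
q[-2,0,2] = (-6 - 2) / (2 - (-2)) = -2
q(z) = -1 + 2·(z + 2) + (-2)·(z + 2)z
Expanding: q(z) = -2z^2 - 2z + 3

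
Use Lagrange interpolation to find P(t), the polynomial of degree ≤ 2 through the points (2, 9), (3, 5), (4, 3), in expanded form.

Build the Lagrange basis polynomials:
L_0(t) = (t - 3)(t - 4) / [2] = (1/2)t^2 - (7/2)t + 6
L_1(t) = (t - 2)(t - 4) / [-1] = -t^2 + 6t - 8
L_2(t) = (t - 2)(t - 3) / [2] = (1/2)t^2 - (5/2)t + 3
P(t) = 9·L_0 + 5·L_1 + 3·L_2
  9·L_0(t) = (9/2)t^2 - (63/2)t + 54
  5·L_1(t) = -5t^2 + 30t - 40
  3·L_2(t) = (3/2)t^2 - (15/2)t + 9
Adding term by term: t^2 - 9t + 23

P(t) = t^2 - 9t + 23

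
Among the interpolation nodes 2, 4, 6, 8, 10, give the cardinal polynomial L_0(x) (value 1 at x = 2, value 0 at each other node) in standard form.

L_0(x) = (1/384)x^4 - (7/96)x^3 + (71/96)x^2 - (77/24)x + 5

L_0(x) = (x - 4)(x - 6)(x - 8)(x - 10) / [(-2)·(-4)·(-6)·(-8)]
       = (x^4 - 28x^3 + 284x^2 - 1232x + 1920) / (384)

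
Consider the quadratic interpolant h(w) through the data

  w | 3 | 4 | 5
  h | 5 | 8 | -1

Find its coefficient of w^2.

-6

Build the Lagrange basis polynomials:
L_0(w) = (w - 4)(w - 5) / [2] = (1/2)w^2 - (9/2)w + 10
L_1(w) = (w - 3)(w - 5) / [-1] = -w^2 + 8w - 15
L_2(w) = (w - 3)(w - 4) / [2] = (1/2)w^2 - (7/2)w + 6
h(w) = 5·L_0 + 8·L_1 + (-1)·L_2
Only the coefficient of w^2 is needed; take it from each L_i and combine:
5·(1/2) + 8·(-1) + (-1)·(1/2) = -6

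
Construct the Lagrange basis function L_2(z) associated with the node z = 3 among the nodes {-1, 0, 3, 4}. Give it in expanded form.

L_2(z) = -(1/12)z^3 + (1/4)z^2 + (1/3)z

L_2(z) = (z + 1)z(z - 4) / [(4)·(3)·(-1)]
       = (z^3 - 3z^2 - 4z) / (-12)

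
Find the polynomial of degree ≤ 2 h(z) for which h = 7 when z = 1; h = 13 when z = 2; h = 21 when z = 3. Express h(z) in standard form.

h(z) = z^2 + 3z + 3

Build the Lagrange basis polynomials:
L_0(z) = (z - 2)(z - 3) / [2] = (1/2)z^2 - (5/2)z + 3
L_1(z) = (z - 1)(z - 3) / [-1] = -z^2 + 4z - 3
L_2(z) = (z - 1)(z - 2) / [2] = (1/2)z^2 - (3/2)z + 1
h(z) = 7·L_0 + 13·L_1 + 21·L_2
  7·L_0(z) = (7/2)z^2 - (35/2)z + 21
  13·L_1(z) = -13z^2 + 52z - 39
  21·L_2(z) = (21/2)z^2 - (63/2)z + 21
Adding term by term: z^2 + 3z + 3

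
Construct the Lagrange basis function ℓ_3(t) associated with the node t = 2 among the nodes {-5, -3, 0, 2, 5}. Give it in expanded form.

ℓ_3(t) = -(1/210)t^4 - (1/70)t^3 + (5/42)t^2 + (5/14)t

ℓ_3(t) = (t + 5)(t + 3)t(t - 5) / [(7)·(5)·(2)·(-3)]
       = (t^4 + 3t^3 - 25t^2 - 75t) / (-210)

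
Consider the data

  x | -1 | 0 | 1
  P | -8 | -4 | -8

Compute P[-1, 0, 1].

-4

P[-1,0] = (-4 - (-8)) / (0 - (-1)) = 4
P[0,1] = (-8 - (-4)) / (1 - 0) = -4
P[-1,0,1] = (-4 - 4) / (1 - (-1)) = -4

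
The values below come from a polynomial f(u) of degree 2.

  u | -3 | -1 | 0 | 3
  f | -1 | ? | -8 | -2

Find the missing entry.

-64/9

The 3 known values determine f uniquely (degree ≤ 2).
L_0(-1) = (-1)·(-4)/[(-3)·(-6)] = 2/9
L_1(-1) = (2)·(-4)/[(3)·(-3)] = 8/9
L_2(-1) = (2)·(-1)/[(6)·(3)] = -1/9
Sum: (-1)·(2/9) + (-8)·(8/9) + (-2)·(-1/9) = -64/9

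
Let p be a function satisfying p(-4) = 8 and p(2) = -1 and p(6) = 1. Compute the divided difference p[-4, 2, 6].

1/5

p[-4,2] = (-1 - 8) / (2 - (-4)) = -3/2
p[2,6] = (1 - (-1)) / (6 - 2) = 1/2
p[-4,2,6] = (1/2 - (-3/2)) / (6 - (-4)) = 1/5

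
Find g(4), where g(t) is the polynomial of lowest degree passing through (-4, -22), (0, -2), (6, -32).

Evaluate each Lagrange basis at t = 4:
L_0(4) = (4)·(-2)/[(-4)·(-10)] = -1/5
L_1(4) = (8)·(-2)/[(4)·(-6)] = 2/3
L_2(4) = (8)·(4)/[(10)·(6)] = 8/15
Sum: (-22)·(-1/5) + (-2)·(2/3) + (-32)·(8/15) = -14

-14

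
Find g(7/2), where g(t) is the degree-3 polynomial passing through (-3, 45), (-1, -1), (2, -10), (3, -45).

Evaluate each Lagrange basis at t = 7/2:
L_0(7/2) = (9/2)·(3/2)·(1/2)/[(-2)·(-5)·(-6)] = -9/160
L_1(7/2) = (13/2)·(3/2)·(1/2)/[(2)·(-3)·(-4)] = 13/64
L_2(7/2) = (13/2)·(9/2)·(1/2)/[(5)·(3)·(-1)] = -39/40
L_3(7/2) = (13/2)·(9/2)·(3/2)/[(6)·(4)·(1)] = 117/64
Sum: 45·(-9/160) + (-1)·(13/64) + (-10)·(-39/40) + (-45)·(117/64) = -301/4

-301/4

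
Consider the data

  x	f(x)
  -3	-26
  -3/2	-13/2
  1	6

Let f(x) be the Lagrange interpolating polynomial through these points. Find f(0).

Evaluate each Lagrange basis at x = 0:
L_0(0) = (3/2)·(-1)/[(-3/2)·(-4)] = -1/4
L_1(0) = (3)·(-1)/[(3/2)·(-5/2)] = 4/5
L_2(0) = (3)·(3/2)/[(4)·(5/2)] = 9/20
Sum: (-26)·(-1/4) + (-13/2)·(4/5) + 6·(9/20) = 4

4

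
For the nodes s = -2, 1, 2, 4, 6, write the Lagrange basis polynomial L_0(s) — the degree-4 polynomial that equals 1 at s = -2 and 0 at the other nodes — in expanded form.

L_0(s) = (1/576)s^4 - (13/576)s^3 + (7/72)s^2 - (23/144)s + 1/12

L_0(s) = (s - 1)(s - 2)(s - 4)(s - 6) / [(-3)·(-4)·(-6)·(-8)]
       = (s^4 - 13s^3 + 56s^2 - 92s + 48) / (576)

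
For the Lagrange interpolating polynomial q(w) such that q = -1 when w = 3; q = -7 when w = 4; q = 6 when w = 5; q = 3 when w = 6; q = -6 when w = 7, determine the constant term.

Build the Lagrange basis polynomials:
L_0(w) = (w - 4)(w - 5)(w - 6)(w - 7) / [24] = (1/24)w^4 - (11/12)w^3 + (179/24)w^2 - (319/12)w + 35
L_1(w) = (w - 3)(w - 5)(w - 6)(w - 7) / [-6] = -(1/6)w^4 + (7/2)w^3 - (161/6)w^2 + (177/2)w - 105
L_2(w) = (w - 3)(w - 4)(w - 6)(w - 7) / [4] = (1/4)w^4 - 5w^3 + (145/4)w^2 - (225/2)w + 126
L_3(w) = (w - 3)(w - 4)(w - 5)(w - 7) / [-6] = -(1/6)w^4 + (19/6)w^3 - (131/6)w^2 + (389/6)w - 70
L_4(w) = (w - 3)(w - 4)(w - 5)(w - 6) / [24] = (1/24)w^4 - (3/4)w^3 + (119/24)w^2 - (57/4)w + 15
q(w) = (-1)·L_0 + (-7)·L_1 + 6·L_2 + 3·L_3 + (-6)·L_4
Only the constant term is needed; take it from each L_i and combine:
(-1)·(35) + (-7)·(-105) + 6·(126) + 3·(-70) + (-6)·(15) = 1156

1156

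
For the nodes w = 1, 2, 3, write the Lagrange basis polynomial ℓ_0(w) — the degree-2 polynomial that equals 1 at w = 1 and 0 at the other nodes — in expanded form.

ℓ_0(w) = (1/2)w^2 - (5/2)w + 3

ℓ_0(w) = (w - 2)(w - 3) / [(-1)·(-2)]
       = (w^2 - 5w + 6) / (2)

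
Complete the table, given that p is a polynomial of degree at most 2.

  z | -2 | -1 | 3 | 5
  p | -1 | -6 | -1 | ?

33/2

The 3 known values determine p uniquely (degree ≤ 2).
L_0(5) = (6)·(2)/[(-1)·(-5)] = 12/5
L_1(5) = (7)·(2)/[(1)·(-4)] = -7/2
L_2(5) = (7)·(6)/[(5)·(4)] = 21/10
Sum: (-1)·(12/5) + (-6)·(-7/2) + (-1)·(21/10) = 33/2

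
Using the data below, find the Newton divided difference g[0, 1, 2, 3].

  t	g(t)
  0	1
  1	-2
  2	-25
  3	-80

g[0,1] = (-2 - 1) / (1 - 0) = -3
g[1,2] = (-25 - (-2)) / (2 - 1) = -23
g[2,3] = (-80 - (-25)) / (3 - 2) = -55
g[0,1,2] = (-23 - (-3)) / (2 - 0) = -10
g[1,2,3] = (-55 - (-23)) / (3 - 1) = -16
g[0,1,2,3] = (-16 - (-10)) / (3 - 0) = -2

-2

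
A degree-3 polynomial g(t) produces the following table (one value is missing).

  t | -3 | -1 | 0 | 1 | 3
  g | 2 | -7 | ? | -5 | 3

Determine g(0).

-113/16

The 4 known values determine g uniquely (degree ≤ 3).
Evaluate each Lagrange basis at t = 0:
L_0(0) = (1)·(-1)·(-3)/[(-2)·(-4)·(-6)] = -1/16
L_1(0) = (3)·(-1)·(-3)/[(2)·(-2)·(-4)] = 9/16
L_2(0) = (3)·(1)·(-3)/[(4)·(2)·(-2)] = 9/16
L_3(0) = (3)·(1)·(-1)/[(6)·(4)·(2)] = -1/16
Sum: 2·(-1/16) + (-7)·(9/16) + (-5)·(9/16) + 3·(-1/16) = -113/16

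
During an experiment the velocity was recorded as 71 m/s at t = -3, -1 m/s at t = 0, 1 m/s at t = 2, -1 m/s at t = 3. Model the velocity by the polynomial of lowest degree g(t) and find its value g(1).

Using Newton's divided-difference form:
g[-3,0] = (-1 - 71) / (0 - (-3)) = -24
g[0,2] = (1 - (-1)) / (2 - 0) = 1
g[2,3] = (-1 - 1) / (3 - 2) = -2
g[-3,0,2] = (1 - (-24)) / (2 - (-3)) = 5
g[0,2,3] = (-2 - 1) / (3 - 0) = -1
g[-3,0,2,3] = (-1 - 5) / (3 - (-3)) = -1
g(1) = 71 + (-24)·(4) + 5·(4)·(1) + (-1)·(4)·(1)·(-1) = -1

-1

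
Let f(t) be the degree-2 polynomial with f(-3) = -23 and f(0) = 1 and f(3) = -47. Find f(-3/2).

Evaluate each Lagrange basis at t = -3/2:
L_0(-3/2) = (-3/2)·(-9/2)/[(-3)·(-6)] = 3/8
L_1(-3/2) = (3/2)·(-9/2)/[(3)·(-3)] = 3/4
L_2(-3/2) = (3/2)·(-3/2)/[(6)·(3)] = -1/8
Sum: (-23)·(3/8) + 1·(3/4) + (-47)·(-1/8) = -2

-2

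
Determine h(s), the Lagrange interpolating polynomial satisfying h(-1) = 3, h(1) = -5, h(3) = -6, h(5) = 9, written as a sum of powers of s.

L_0(s) = (s - 1)(s - 3)(s - 5) / [-48] = -(1/48)s^3 + (3/16)s^2 - (23/48)s + 5/16
L_1(s) = (s + 1)(s - 3)(s - 5) / [16] = (1/16)s^3 - (7/16)s^2 + (7/16)s + 15/16
L_2(s) = (s + 1)(s - 1)(s - 5) / [-16] = -(1/16)s^3 + (5/16)s^2 + (1/16)s - 5/16
L_3(s) = (s + 1)(s - 1)(s - 3) / [48] = (1/48)s^3 - (1/16)s^2 - (1/48)s + 1/16
h(s) = 3·L_0 + (-5)·L_1 + (-6)·L_2 + 9·L_3
  3·L_0(s) = -(1/16)s^3 + (9/16)s^2 - (23/16)s + 15/16
  (-5)·L_1(s) = -(5/16)s^3 + (35/16)s^2 - (35/16)s - 75/16
  (-6)·L_2(s) = (3/8)s^3 - (15/8)s^2 - (3/8)s + 15/8
  9·L_3(s) = (3/16)s^3 - (9/16)s^2 - (3/16)s + 9/16
Adding term by term: (3/16)s^3 + (5/16)s^2 - (67/16)s - 21/16

h(s) = (3/16)s^3 + (5/16)s^2 - (67/16)s - 21/16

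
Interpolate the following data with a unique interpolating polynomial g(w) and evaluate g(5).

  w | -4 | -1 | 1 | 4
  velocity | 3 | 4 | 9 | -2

Using Newton's divided-difference form:
g[-4,-1] = (4 - 3) / (-1 - (-4)) = 1/3
g[-1,1] = (9 - 4) / (1 - (-1)) = 5/2
g[1,4] = (-2 - 9) / (4 - 1) = -11/3
g[-4,-1,1] = (5/2 - 1/3) / (1 - (-4)) = 13/30
g[-1,1,4] = (-11/3 - 5/2) / (4 - (-1)) = -37/30
g[-4,-1,1,4] = (-37/30 - 13/30) / (4 - (-4)) = -5/24
g(5) = 3 + (1/3)·(9) + (13/30)·(9)·(6) + (-5/24)·(9)·(6)·(4) = -78/5

-78/5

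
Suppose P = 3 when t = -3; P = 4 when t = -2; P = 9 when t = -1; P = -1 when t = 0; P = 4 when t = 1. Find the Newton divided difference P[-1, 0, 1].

P[-1,0] = (-1 - 9) / (0 - (-1)) = -10
P[0,1] = (4 - (-1)) / (1 - 0) = 5
P[-1,0,1] = (5 - (-10)) / (1 - (-1)) = 15/2

15/2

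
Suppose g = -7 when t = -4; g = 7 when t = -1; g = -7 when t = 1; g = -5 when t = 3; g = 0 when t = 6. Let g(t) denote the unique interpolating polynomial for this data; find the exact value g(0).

Evaluate each Lagrange basis at t = 0:
L_0(0) = (1)·(-1)·(-3)·(-6)/[(-3)·(-5)·(-7)·(-10)] = -3/175
L_1(0) = (4)·(-1)·(-3)·(-6)/[(3)·(-2)·(-4)·(-7)] = 3/7
L_2(0) = (4)·(1)·(-3)·(-6)/[(5)·(2)·(-2)·(-5)] = 18/25
L_3(0) = (4)·(1)·(-1)·(-6)/[(7)·(4)·(2)·(-3)] = -1/7
L_4(0) = (4)·(1)·(-1)·(-3)/[(10)·(7)·(5)·(3)] = 2/175
Sum: (-7)·(-3/175) + 7·(3/7) + (-7)·(18/25) + (-5)·(-1/7) + 0 = -211/175

-211/175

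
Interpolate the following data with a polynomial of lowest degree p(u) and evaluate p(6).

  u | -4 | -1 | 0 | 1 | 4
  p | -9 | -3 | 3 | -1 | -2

Using Newton's divided-difference form:
p[-4,-1] = (-3 - (-9)) / (-1 - (-4)) = 2
p[-1,0] = (3 - (-3)) / (0 - (-1)) = 6
p[0,1] = (-1 - 3) / (1 - 0) = -4
p[1,4] = (-2 - (-1)) / (4 - 1) = -1/3
p[-4,-1,0] = (6 - 2) / (0 - (-4)) = 1
p[-1,0,1] = (-4 - 6) / (1 - (-1)) = -5
p[0,1,4] = (-1/3 - (-4)) / (4 - 0) = 11/12
p[-4,-1,0,1] = (-5 - 1) / (1 - (-4)) = -6/5
p[-1,0,1,4] = (11/12 - (-5)) / (4 - (-1)) = 71/60
p[-4,-1,0,1,4] = (71/60 - (-6/5)) / (4 - (-4)) = 143/480
p(6) = -9 + 2·(10) + 1·(10)·(7) + (-6/5)·(10)·(7)·(6) + (143/480)·(10)·(7)·(6)·(5) = 1621/8

1621/8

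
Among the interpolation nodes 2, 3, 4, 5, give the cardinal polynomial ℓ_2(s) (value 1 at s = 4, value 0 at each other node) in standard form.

ℓ_2(s) = (s - 2)(s - 3)(s - 5) / [(2)·(1)·(-1)]
       = (s^3 - 10s^2 + 31s - 30) / (-2)

ℓ_2(s) = -(1/2)s^3 + 5s^2 - (31/2)s + 15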